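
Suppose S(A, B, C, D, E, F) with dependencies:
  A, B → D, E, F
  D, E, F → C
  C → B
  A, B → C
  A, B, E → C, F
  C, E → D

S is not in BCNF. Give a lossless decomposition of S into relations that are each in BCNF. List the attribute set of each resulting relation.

Candidate keys of the original relation: {A, B}, {A, C}, {A, D, E, F}.
In {A, B, C, D, E, F}, {D, E, F} is not a superkey ({D, E, F}⁺ restricted to this set is {B, C, D, E, F}), so split on D, E, F → B, C into {B, C, D, E, F} and {A, D, E, F}.
In {B, C, D, E, F}, {C} is not a superkey ({C}⁺ restricted to this set is {B, C}), so split on C → B into {B, C} and {C, D, E, F}.
{B, C} has no BCNF violation.
In {C, D, E, F}, {C, E} is not a superkey ({C, E}⁺ restricted to this set is {C, D, E}), so split on C, E → D into {C, D, E} and {C, E, F}.
{C, D, E} has no BCNF violation.
{C, E, F} has no BCNF violation.
{A, D, E, F} has no BCNF violation.

{A, D, E, F}; {B, C}; {C, D, E}; {C, E, F}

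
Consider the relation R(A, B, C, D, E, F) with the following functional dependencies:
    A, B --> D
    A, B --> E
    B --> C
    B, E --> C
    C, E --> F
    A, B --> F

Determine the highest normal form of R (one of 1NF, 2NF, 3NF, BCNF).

1NF

Candidate key: {A, B}. Prime attributes: {A, B}.
B --> C breaks BCNF: {B}⁺ = {B, C}, so {B} is not a superkey.
B --> C determines the non-prime attribute {C} from a non-superkey — 3NF is violated.
Since {B} ⊂ {A, B} and {B}⁺ ⊇ {C} with {C} non-prime, there is a partial dependency; 2NF fails.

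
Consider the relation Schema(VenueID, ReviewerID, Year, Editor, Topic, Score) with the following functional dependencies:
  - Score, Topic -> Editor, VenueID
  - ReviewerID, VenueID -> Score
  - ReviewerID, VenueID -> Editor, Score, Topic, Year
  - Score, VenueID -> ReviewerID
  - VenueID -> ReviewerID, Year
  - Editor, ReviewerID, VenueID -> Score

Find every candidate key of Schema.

{VenueID} is a candidate key since {VenueID}⁺ = {Editor, ReviewerID, Score, Topic, VenueID, Year} covers every attribute.
{Score, Topic} is a candidate key since {Score, Topic}⁺ = {Editor, ReviewerID, Score, Topic, VenueID, Year} covers every attribute.
These are minimal and exhaustive — every other superkey contains one of them.

{Score, Topic}, {VenueID}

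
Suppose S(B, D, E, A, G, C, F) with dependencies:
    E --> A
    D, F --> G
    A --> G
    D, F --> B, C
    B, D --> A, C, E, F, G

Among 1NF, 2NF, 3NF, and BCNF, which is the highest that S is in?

Candidate keys: {B, D}, {D, F}. Prime attributes: {B, D, F}.
E --> A: {E}⁺ = {A, E, G}, which is not all of the attributes, so the left side is not a superkey — BCNF is violated.
Because {A} is non-prime and the left side of E --> A is not a superkey, the relation is not in 3NF.
No proper subset of a key has a non-prime attribute in its closure, so there is no partial dependency; 2NF holds.

2NF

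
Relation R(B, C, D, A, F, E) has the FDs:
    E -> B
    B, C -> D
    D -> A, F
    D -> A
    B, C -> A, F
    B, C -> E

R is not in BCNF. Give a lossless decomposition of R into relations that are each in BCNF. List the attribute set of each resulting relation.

Candidate keys of the original relation: {B, C}, {C, E}.
In {A, B, C, D, E, F}, {E} is not a superkey ({E}⁺ restricted to this set is {B, E}), so split on E -> B into {B, E} and {A, C, D, E, F}.
{B, E} is in BCNF.
In {A, C, D, E, F}, {D} is not a superkey ({D}⁺ restricted to this set is {A, D, F}), so split on D -> A, F into {A, D, F} and {C, D, E}.
{A, D, F} is in BCNF.
{C, D, E} is in BCNF.

{A, D, F}; {B, E}; {C, D, E}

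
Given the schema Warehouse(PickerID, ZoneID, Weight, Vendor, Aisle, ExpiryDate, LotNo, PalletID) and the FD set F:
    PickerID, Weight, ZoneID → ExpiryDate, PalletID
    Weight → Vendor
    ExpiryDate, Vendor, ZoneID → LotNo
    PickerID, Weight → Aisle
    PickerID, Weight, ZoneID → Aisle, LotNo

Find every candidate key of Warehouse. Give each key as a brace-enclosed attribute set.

No FD produces {PickerID, Weight, ZoneID}, so they must be in every candidate key.
{PickerID, Weight, ZoneID} is a candidate key since {PickerID, Weight, ZoneID}⁺ = {Aisle, ExpiryDate, LotNo, PalletID, PickerID, Vendor, Weight, ZoneID} covers every attribute.
Every other attribute set either contains this one or has a smaller closure.

{PickerID, Weight, ZoneID}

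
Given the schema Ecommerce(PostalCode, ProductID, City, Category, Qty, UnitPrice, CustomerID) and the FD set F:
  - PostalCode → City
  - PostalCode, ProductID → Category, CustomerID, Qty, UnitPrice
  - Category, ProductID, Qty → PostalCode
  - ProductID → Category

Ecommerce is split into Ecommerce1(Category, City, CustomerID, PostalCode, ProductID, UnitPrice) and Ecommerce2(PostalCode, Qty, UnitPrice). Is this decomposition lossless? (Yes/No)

No

Common attributes: {PostalCode, UnitPrice}; their closure is {City, PostalCode, UnitPrice}.
Neither Ecommerce1 nor Ecommerce2 is contained in that closure, so the decomposition is lossy.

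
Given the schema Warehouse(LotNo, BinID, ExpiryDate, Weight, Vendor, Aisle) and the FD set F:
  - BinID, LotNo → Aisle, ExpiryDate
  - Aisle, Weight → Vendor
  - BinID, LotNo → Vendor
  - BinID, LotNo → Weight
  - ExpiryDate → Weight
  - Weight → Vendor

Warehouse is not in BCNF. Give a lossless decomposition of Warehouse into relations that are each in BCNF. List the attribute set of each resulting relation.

{Aisle, BinID, ExpiryDate, LotNo}; {Aisle, Weight}; {ExpiryDate, Weight}; {Vendor, Weight}

Candidate key of the original relation: {BinID, LotNo}.
Within {Aisle, BinID, ExpiryDate, LotNo, Vendor, Weight}: {Aisle, Weight}⁺ ∩ {Aisle, BinID, ExpiryDate, LotNo, Vendor, Weight} = {Aisle, Vendor, Weight}, not the whole set, so Aisle, Weight → Vendor violates BCNF; decompose into {Aisle, Vendor, Weight} and {Aisle, BinID, ExpiryDate, LotNo, Weight}.
Within {Aisle, Vendor, Weight}: {Weight}⁺ ∩ {Aisle, Vendor, Weight} = {Vendor, Weight}, not the whole set, so Weight → Vendor violates BCNF; decompose into {Vendor, Weight} and {Aisle, Weight}.
{Vendor, Weight} has no BCNF violation.
{Aisle, Weight} has no BCNF violation.
Within {Aisle, BinID, ExpiryDate, LotNo, Weight}: {ExpiryDate}⁺ ∩ {Aisle, BinID, ExpiryDate, LotNo, Weight} = {ExpiryDate, Weight}, not the whole set, so ExpiryDate → Weight violates BCNF; decompose into {ExpiryDate, Weight} and {Aisle, BinID, ExpiryDate, LotNo}.
{ExpiryDate, Weight} has no BCNF violation.
{Aisle, BinID, ExpiryDate, LotNo} has no BCNF violation.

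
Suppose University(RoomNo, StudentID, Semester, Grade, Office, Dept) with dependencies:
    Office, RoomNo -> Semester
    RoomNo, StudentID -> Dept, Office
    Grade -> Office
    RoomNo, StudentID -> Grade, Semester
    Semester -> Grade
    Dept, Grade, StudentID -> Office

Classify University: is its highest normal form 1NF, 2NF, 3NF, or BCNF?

2NF

Candidate key: {RoomNo, StudentID}. Prime attributes: {RoomNo, StudentID}.
Office, RoomNo -> Semester: {Office, RoomNo}⁺ = {Grade, Office, RoomNo, Semester}, which is not all of the attributes, so the left side is not a superkey — BCNF is violated.
Office, RoomNo -> Semester determines the non-prime attribute {Semester} from a non-superkey — 3NF is violated.
No non-prime attribute depends on a proper subset of any candidate key, so 2NF holds.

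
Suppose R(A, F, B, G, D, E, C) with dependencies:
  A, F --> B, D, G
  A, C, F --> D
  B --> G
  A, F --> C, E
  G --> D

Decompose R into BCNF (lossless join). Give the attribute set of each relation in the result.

{A, B, C, E, F}; {B, G}; {D, G}

Candidate key of the original relation: {A, F}.
Within {A, B, C, D, E, F, G}: {B}⁺ ∩ {A, B, C, D, E, F, G} = {B, D, G}, not the whole set, so B --> D, G violates BCNF; decompose into {B, D, G} and {A, B, C, E, F}.
Within {B, D, G}: {G}⁺ ∩ {B, D, G} = {D, G}, not the whole set, so G --> D violates BCNF; decompose into {D, G} and {B, G}.
{D, G} is in BCNF.
{B, G} is in BCNF.
{A, B, C, E, F} is in BCNF.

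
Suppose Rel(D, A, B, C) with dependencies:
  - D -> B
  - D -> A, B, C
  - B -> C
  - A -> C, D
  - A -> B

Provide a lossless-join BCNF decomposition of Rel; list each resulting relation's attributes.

{A, B, D}; {B, C}

Candidate keys of the original relation: {A}, {D}.
{A, B, C, D}: {B} determines {B, C} here but is not a superkey — split on B -> C, giving {B, C} and {A, B, D}.
{B, C}: every determinant is a superkey — BCNF.
{A, B, D}: every determinant is a superkey — BCNF.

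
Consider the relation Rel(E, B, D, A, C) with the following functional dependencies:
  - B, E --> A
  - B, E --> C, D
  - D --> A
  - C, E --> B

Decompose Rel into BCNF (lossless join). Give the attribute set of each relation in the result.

{A, D}; {B, C, D, E}

Candidate keys of the original relation: {B, E}, {C, E}.
In {A, B, C, D, E}, {D} is not a superkey ({D}⁺ restricted to this set is {A, D}), so split on D --> A into {A, D} and {B, C, D, E}.
{A, D} is in BCNF.
{B, C, D, E} is in BCNF.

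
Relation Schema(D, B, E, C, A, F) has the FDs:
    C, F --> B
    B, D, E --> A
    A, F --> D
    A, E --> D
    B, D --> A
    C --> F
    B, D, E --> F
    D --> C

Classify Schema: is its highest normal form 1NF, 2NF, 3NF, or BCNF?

Candidate keys: {A, E}, {D, E}. Prime attributes: {A, D, E}.
C, F --> B: {C, F}⁺ = {B, C, F}, which is not all of the attributes, so the left side is not a superkey — BCNF is violated.
Because {B} is non-prime and the left side of C, F --> B is not a superkey, the relation is not in 3NF.
Since {D} ⊂ {D, E} and {D}⁺ ⊇ {B, C, F} with {B, C, F} non-prime, there is a partial dependency; 2NF fails.

1NF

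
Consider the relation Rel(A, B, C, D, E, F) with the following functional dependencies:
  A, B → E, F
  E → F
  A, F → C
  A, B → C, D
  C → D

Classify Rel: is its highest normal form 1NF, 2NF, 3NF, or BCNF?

2NF

Candidate key: {A, B}. Prime attributes: {A, B}.
For E → F we have {E}⁺ = {E, F}; {E} is not a superkey, so BCNF fails.
Because {F} is non-prime and the left side of E → F is not a superkey, the relation is not in 3NF.
No non-prime attribute depends on a proper subset of any candidate key, so 2NF holds.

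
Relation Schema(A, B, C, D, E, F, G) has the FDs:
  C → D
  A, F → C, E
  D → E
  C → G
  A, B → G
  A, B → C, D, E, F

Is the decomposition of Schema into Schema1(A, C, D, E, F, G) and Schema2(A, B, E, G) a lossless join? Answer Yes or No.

No

The shared attributes are {A, E, G} and {A, E, G}⁺ = {A, E, G}.
The closure covers neither Schema1 nor Schema2 entirely; the join is not lossless.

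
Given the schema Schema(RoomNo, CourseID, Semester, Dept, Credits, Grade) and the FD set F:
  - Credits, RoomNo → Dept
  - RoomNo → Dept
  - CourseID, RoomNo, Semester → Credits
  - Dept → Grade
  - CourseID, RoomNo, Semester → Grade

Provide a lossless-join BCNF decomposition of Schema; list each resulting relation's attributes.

{CourseID, Credits, RoomNo, Semester}; {Dept, Grade}; {Dept, RoomNo}

Candidate key of the original relation: {CourseID, RoomNo, Semester}.
Within {CourseID, Credits, Dept, Grade, RoomNo, Semester}: {Credits, RoomNo}⁺ ∩ {CourseID, Credits, Dept, Grade, RoomNo, Semester} = {Credits, Dept, Grade, RoomNo}, not the whole set, so Credits, RoomNo → Dept, Grade violates BCNF; decompose into {Credits, Dept, Grade, RoomNo} and {CourseID, Credits, RoomNo, Semester}.
Within {Credits, Dept, Grade, RoomNo}: {RoomNo}⁺ ∩ {Credits, Dept, Grade, RoomNo} = {Dept, Grade, RoomNo}, not the whole set, so RoomNo → Dept, Grade violates BCNF; decompose into {Dept, Grade, RoomNo} and {Credits, RoomNo}.
Within {Dept, Grade, RoomNo}: {Dept}⁺ ∩ {Dept, Grade, RoomNo} = {Dept, Grade}, not the whole set, so Dept → Grade violates BCNF; decompose into {Dept, Grade} and {Dept, RoomNo}.
{Dept, Grade} is in BCNF.
{Dept, RoomNo} is in BCNF.
{Credits, RoomNo} is in BCNF.
{CourseID, Credits, RoomNo, Semester} is in BCNF.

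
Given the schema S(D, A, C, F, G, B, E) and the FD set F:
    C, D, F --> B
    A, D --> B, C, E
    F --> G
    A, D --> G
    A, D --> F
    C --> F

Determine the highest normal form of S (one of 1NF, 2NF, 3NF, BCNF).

Candidate key: {A, D}. Prime attributes: {A, D}.
For C, D, F --> B we have {C, D, F}⁺ = {B, C, D, F, G}; {C, D, F} is not a superkey, so BCNF fails.
C, D, F --> B has non-prime {B} on the right and a non-superkey on the left, so 3NF fails.
Checking every proper subset of each key, none determines a non-prime attribute — 2NF is satisfied.

2NF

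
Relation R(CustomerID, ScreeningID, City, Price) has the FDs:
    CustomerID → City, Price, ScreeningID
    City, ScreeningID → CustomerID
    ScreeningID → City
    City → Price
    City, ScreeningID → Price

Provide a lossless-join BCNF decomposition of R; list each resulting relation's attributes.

{City, CustomerID, ScreeningID}; {City, Price}

Candidate keys of the original relation: {CustomerID}, {ScreeningID}.
{City, CustomerID, Price, ScreeningID}: {City} determines {City, Price} here but is not a superkey — split on City → Price, giving {City, Price} and {City, CustomerID, ScreeningID}.
{City, Price} is in BCNF.
{City, CustomerID, ScreeningID} is in BCNF.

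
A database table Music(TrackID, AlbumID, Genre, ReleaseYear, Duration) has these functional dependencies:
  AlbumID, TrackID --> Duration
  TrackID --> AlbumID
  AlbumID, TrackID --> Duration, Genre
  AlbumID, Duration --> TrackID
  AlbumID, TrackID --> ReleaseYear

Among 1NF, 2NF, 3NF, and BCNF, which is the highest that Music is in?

Candidate keys: {AlbumID, Duration}, {TrackID}. Prime attributes: {AlbumID, Duration, TrackID}.
The left-hand side of every FD is a superkey, so BCNF is satisfied.

BCNF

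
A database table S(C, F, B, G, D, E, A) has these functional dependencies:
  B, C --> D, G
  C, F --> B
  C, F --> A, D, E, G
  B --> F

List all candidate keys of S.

{B, C}, {C, F}

{C} never appears on the right of any FD, so every key must include it.
{B, C}⁺ = {A, B, C, D, E, F, G}, which is every attribute, so {B, C} is a candidate key.
{C, F}⁺ = {A, B, C, D, E, F, G}, which is every attribute, so {C, F} is a candidate key.
These are minimal and exhaustive — every other superkey contains one of them.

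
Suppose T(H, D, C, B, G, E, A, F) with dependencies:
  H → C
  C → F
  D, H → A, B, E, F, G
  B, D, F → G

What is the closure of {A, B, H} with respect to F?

Start with {A, B, H}.
H → C applies; add {C} → now {A, B, C, H}.
C → F applies; add {F} → now {A, B, C, F, H}.
No further FD applies.

{A, B, C, F, H}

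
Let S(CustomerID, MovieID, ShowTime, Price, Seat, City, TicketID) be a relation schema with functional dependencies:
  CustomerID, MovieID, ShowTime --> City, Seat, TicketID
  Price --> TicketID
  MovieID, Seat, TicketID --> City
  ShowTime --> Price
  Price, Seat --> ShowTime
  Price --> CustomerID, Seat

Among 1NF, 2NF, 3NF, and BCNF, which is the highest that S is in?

1NF

Candidate keys: {MovieID, Price}, {MovieID, ShowTime}. Prime attributes: {MovieID, Price, ShowTime}.
For Price --> TicketID we have {Price}⁺ = {CustomerID, Price, Seat, ShowTime, TicketID}; {Price} is not a superkey, so BCNF fails.
Because {TicketID} is non-prime and the left side of Price --> TicketID is not a superkey, the relation is not in 3NF.
{Price} is a proper subset of the key {MovieID, Price}, and {Price}⁺ contains the non-prime attributes {CustomerID, Seat, TicketID} — a partial dependency, so 2NF is violated.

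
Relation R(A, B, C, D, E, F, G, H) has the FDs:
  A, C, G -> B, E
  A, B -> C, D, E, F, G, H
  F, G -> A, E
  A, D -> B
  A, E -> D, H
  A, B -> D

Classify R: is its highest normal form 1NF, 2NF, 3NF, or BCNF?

BCNF

Candidate keys: {A, B}, {A, C, G}, {A, D}, {A, E}, {F, G}. Prime attributes: {A, B, C, D, E, F, G}.
Each dependency's left side is a superkey — BCNF holds.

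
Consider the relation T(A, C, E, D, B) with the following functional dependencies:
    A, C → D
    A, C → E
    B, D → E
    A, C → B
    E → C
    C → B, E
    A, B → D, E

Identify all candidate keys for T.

{A, B}, {A, C}, {A, E}

{A} never appears on the right of any FD, so every key must include it.
{A, B}⁺ = {A, B, C, D, E}, which is every attribute, so {A, B} is a candidate key.
{A, C}⁺ = {A, B, C, D, E}, which is every attribute, so {A, C} is a candidate key.
{A, E}⁺ = {A, B, C, D, E}, which is every attribute, so {A, E} is a candidate key.
Any other superkey properly contains one of these, so there are no further candidate keys.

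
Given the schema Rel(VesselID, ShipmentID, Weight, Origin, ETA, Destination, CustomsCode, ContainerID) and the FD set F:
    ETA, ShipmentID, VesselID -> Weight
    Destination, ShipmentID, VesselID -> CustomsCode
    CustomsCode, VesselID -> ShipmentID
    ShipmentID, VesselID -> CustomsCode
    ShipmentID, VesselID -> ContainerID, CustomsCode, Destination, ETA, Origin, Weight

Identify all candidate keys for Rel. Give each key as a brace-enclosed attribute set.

{VesselID} never appears on the right of any FD, so every key must include it.
{CustomsCode, VesselID} is a candidate key since {CustomsCode, VesselID}⁺ = {ContainerID, CustomsCode, Destination, ETA, Origin, ShipmentID, VesselID, Weight} covers every attribute.
{ShipmentID, VesselID} is a candidate key since {ShipmentID, VesselID}⁺ = {ContainerID, CustomsCode, Destination, ETA, Origin, ShipmentID, VesselID, Weight} covers every attribute.
No proper subset of any of these is a key, and no other minimal superkey exists.

{CustomsCode, VesselID}, {ShipmentID, VesselID}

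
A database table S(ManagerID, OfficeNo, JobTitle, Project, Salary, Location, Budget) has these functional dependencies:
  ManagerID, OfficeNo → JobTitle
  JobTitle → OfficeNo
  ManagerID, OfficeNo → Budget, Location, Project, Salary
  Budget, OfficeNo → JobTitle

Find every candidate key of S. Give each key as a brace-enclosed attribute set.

{JobTitle, ManagerID}, {ManagerID, OfficeNo}

No FD produces {ManagerID}, so it must be in every candidate key.
{JobTitle, ManagerID}⁺ = {Budget, JobTitle, Location, ManagerID, OfficeNo, Project, Salary} — all of the relation — so {JobTitle, ManagerID} is a candidate key.
{ManagerID, OfficeNo}⁺ = {Budget, JobTitle, Location, ManagerID, OfficeNo, Project, Salary} — all of the relation — so {ManagerID, OfficeNo} is a candidate key.
Any other superkey properly contains one of these, so there are no further candidate keys.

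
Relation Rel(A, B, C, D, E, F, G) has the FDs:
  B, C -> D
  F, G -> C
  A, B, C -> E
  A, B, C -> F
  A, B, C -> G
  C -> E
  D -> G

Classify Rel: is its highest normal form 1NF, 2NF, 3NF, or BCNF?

Candidate keys: {A, B, C}, {A, B, D, F}, {A, B, F, G}. Prime attributes: {A, B, C, D, F, G}.
For B, C -> D we have {B, C}⁺ = {B, C, D, E, G}; {B, C} is not a superkey, so BCNF fails.
C -> E has non-prime {E} on the right and a non-superkey on the left, so 3NF fails.
Since {C} ⊂ {A, B, C} and {C}⁺ ⊇ {E} with {E} non-prime, there is a partial dependency; 2NF fails.

1NF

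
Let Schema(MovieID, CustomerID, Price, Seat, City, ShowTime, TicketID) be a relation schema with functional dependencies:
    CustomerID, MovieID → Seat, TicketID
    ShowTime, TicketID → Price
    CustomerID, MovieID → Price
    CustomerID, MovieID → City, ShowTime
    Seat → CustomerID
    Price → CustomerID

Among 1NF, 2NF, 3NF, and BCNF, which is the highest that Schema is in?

Candidate keys: {CustomerID, MovieID}, {MovieID, Price}, {MovieID, Seat}, {MovieID, ShowTime, TicketID}. Prime attributes: {CustomerID, MovieID, Price, Seat, ShowTime, TicketID}.
For ShowTime, TicketID → Price we have {ShowTime, TicketID}⁺ = {CustomerID, Price, ShowTime, TicketID}; {ShowTime, TicketID} is not a superkey, so BCNF fails.
Since {Price} ⊆ prime attributes and every other non-superkey FD also has a prime right side, the schema is in 3NF.

3NF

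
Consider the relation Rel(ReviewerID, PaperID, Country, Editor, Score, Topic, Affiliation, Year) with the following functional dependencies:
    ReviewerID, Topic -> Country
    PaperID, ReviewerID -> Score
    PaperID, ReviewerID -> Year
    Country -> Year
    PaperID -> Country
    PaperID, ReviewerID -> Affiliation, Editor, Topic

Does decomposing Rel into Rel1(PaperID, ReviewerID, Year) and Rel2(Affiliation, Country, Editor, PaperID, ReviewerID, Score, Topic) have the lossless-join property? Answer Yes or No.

Yes

The shared attributes are {PaperID, ReviewerID} and {PaperID, ReviewerID}⁺ = {Affiliation, Country, Editor, PaperID, ReviewerID, Score, Topic, Year}.
Since Rel1 ⊆ {Affiliation, Country, Editor, PaperID, ReviewerID, Score, Topic, Year}, the intersection is a superkey of Rel1; the decomposition is lossless.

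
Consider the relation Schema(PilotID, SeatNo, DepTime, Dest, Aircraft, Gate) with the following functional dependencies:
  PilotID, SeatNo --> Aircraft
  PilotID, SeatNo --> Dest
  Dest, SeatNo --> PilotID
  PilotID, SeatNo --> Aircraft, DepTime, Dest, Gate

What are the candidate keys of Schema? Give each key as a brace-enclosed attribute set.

{SeatNo} never appears on the right of any FD, so every key must include it.
Closure of {Dest, SeatNo} is {Aircraft, DepTime, Dest, Gate, PilotID, SeatNo}, the whole schema; {Dest, SeatNo} is a candidate key.
Closure of {PilotID, SeatNo} is {Aircraft, DepTime, Dest, Gate, PilotID, SeatNo}, the whole schema; {PilotID, SeatNo} is a candidate key.
These are minimal and exhaustive — every other superkey contains one of them.

{Dest, SeatNo}, {PilotID, SeatNo}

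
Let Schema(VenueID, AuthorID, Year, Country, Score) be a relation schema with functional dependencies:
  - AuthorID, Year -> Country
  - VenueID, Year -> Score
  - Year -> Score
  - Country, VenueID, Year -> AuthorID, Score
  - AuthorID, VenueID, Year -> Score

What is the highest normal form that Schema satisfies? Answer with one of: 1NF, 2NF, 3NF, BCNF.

Candidate keys: {AuthorID, VenueID, Year}, {Country, VenueID, Year}. Prime attributes: {AuthorID, Country, VenueID, Year}.
AuthorID, Year -> Country: {AuthorID, Year}⁺ = {AuthorID, Country, Score, Year}, which is not all of the attributes, so the left side is not a superkey — BCNF is violated.
VenueID, Year -> Score determines the non-prime attribute {Score} from a non-superkey — 3NF is violated.
Since {Year} ⊂ {AuthorID, VenueID, Year} and {Year}⁺ ⊇ {Score} with {Score} non-prime, there is a partial dependency; 2NF fails.

1NF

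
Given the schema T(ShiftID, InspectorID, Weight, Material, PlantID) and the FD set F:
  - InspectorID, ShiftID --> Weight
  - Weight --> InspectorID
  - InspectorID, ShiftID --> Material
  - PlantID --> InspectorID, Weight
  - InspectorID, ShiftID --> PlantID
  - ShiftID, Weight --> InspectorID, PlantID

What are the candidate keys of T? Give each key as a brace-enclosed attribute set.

{ShiftID} never appears on the right of any FD, so every key must include it.
{InspectorID, ShiftID}⁺ = {InspectorID, Material, PlantID, ShiftID, Weight}, which is every attribute, so {InspectorID, ShiftID} is a candidate key.
{PlantID, ShiftID}⁺ = {InspectorID, Material, PlantID, ShiftID, Weight}, which is every attribute, so {PlantID, ShiftID} is a candidate key.
{ShiftID, Weight}⁺ = {InspectorID, Material, PlantID, ShiftID, Weight}, which is every attribute, so {ShiftID, Weight} is a candidate key.
Any other superkey properly contains one of these, so there are no further candidate keys.

{InspectorID, ShiftID}, {PlantID, ShiftID}, {ShiftID, Weight}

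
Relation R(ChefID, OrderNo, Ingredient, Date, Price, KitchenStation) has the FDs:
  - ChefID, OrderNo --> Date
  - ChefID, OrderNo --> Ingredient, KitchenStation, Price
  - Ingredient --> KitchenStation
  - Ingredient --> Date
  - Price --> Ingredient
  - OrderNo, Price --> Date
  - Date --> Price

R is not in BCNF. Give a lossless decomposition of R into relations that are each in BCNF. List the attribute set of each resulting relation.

{ChefID, Ingredient, OrderNo}; {Date, Ingredient, KitchenStation, Price}

Candidate key of the original relation: {ChefID, OrderNo}.
In {ChefID, Date, Ingredient, KitchenStation, OrderNo, Price}, {Ingredient} is not a superkey ({Ingredient}⁺ restricted to this set is {Date, Ingredient, KitchenStation, Price}), so split on Ingredient --> Date, KitchenStation, Price into {Date, Ingredient, KitchenStation, Price} and {ChefID, Ingredient, OrderNo}.
{Date, Ingredient, KitchenStation, Price} has no BCNF violation.
{ChefID, Ingredient, OrderNo} has no BCNF violation.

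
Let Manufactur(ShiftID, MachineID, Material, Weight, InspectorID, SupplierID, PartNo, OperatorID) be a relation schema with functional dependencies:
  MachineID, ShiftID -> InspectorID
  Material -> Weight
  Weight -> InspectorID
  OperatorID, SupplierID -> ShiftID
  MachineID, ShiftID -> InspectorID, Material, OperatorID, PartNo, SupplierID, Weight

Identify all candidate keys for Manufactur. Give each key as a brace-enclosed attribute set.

{MachineID} never appears on the right of any FD, so every key must include it.
{MachineID, ShiftID} is a candidate key since {MachineID, ShiftID}⁺ = {InspectorID, MachineID, Material, OperatorID, PartNo, ShiftID, SupplierID, Weight} covers every attribute.
{MachineID, OperatorID, SupplierID} is a candidate key since {MachineID, OperatorID, SupplierID}⁺ = {InspectorID, MachineID, Material, OperatorID, PartNo, ShiftID, SupplierID, Weight} covers every attribute.
These are minimal and exhaustive — every other superkey contains one of them.

{MachineID, OperatorID, SupplierID}, {MachineID, ShiftID}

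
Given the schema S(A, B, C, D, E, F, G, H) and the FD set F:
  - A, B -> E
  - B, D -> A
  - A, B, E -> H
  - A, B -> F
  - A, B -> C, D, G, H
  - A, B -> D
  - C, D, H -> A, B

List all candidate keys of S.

{A, B} is a candidate key since {A, B}⁺ = {A, B, C, D, E, F, G, H} covers every attribute.
{B, D} is a candidate key since {B, D}⁺ = {A, B, C, D, E, F, G, H} covers every attribute.
{C, D, H} is a candidate key since {C, D, H}⁺ = {A, B, C, D, E, F, G, H} covers every attribute.
These are minimal and exhaustive — every other superkey contains one of them.

{A, B}, {B, D}, {C, D, H}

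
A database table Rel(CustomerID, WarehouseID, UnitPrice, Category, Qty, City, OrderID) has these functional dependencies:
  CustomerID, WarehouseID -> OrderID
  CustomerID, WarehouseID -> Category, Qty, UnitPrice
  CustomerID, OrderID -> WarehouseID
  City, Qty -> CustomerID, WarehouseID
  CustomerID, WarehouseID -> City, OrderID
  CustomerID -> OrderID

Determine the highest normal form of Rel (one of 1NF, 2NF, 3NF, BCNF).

BCNF

Candidate keys: {City, Qty}, {CustomerID}. Prime attributes: {City, CustomerID, Qty}.
Each dependency's left side is a superkey — BCNF holds.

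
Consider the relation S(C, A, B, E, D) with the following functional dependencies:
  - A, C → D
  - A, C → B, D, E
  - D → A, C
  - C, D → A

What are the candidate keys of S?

{A, C}, {D}

Closure of {D} is {A, B, C, D, E}, the whole schema; {D} is a candidate key.
Closure of {A, C} is {A, B, C, D, E}, the whole schema; {A, C} is a candidate key.
These are minimal and exhaustive — every other superkey contains one of them.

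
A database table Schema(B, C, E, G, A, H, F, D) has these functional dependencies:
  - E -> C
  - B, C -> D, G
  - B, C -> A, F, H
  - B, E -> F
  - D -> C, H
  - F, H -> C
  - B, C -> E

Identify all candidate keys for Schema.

No FD produces {B}, so it must be in every candidate key.
{B, C} is a candidate key since {B, C}⁺ = {A, B, C, D, E, F, G, H} covers every attribute.
{B, D} is a candidate key since {B, D}⁺ = {A, B, C, D, E, F, G, H} covers every attribute.
{B, E} is a candidate key since {B, E}⁺ = {A, B, C, D, E, F, G, H} covers every attribute.
{B, F, H} is a candidate key since {B, F, H}⁺ = {A, B, C, D, E, F, G, H} covers every attribute.
No proper subset of any of these is a key, and no other minimal superkey exists.

{B, C}, {B, D}, {B, E}, {B, F, H}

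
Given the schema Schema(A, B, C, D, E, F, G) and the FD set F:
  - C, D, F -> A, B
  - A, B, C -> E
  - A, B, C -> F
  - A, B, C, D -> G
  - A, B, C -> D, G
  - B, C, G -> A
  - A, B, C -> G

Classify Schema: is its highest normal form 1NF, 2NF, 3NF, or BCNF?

Candidate keys: {A, B, C}, {B, C, G}, {C, D, F}. Prime attributes: {A, B, C, D, F, G}.
Each dependency's left side is a superkey — BCNF holds.

BCNF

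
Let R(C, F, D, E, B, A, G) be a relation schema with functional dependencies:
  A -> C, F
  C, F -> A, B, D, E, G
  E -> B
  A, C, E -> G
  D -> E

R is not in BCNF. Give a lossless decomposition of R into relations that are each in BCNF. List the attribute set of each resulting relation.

{A, C, D, F, G}; {B, E}; {D, E}

Candidate keys of the original relation: {A}, {C, F}.
Within {A, B, C, D, E, F, G}: {E}⁺ ∩ {A, B, C, D, E, F, G} = {B, E}, not the whole set, so E -> B violates BCNF; decompose into {B, E} and {A, C, D, E, F, G}.
{B, E}: every determinant is a superkey — BCNF.
Within {A, C, D, E, F, G}: {D}⁺ ∩ {A, C, D, E, F, G} = {D, E}, not the whole set, so D -> E violates BCNF; decompose into {D, E} and {A, C, D, F, G}.
{D, E}: every determinant is a superkey — BCNF.
{A, C, D, F, G}: every determinant is a superkey — BCNF.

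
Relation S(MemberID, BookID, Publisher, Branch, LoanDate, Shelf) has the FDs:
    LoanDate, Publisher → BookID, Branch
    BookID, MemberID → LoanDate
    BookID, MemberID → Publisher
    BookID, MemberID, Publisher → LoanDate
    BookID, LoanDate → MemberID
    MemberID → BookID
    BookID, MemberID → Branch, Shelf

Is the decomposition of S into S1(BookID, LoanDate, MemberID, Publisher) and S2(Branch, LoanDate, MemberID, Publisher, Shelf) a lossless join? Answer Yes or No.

Yes

S1 ∩ S2 = {LoanDate, MemberID, Publisher}; its closure under F is {BookID, Branch, LoanDate, MemberID, Publisher, Shelf}.
Since S1 ⊆ {BookID, Branch, LoanDate, MemberID, Publisher, Shelf}, the intersection is a superkey of S1; the decomposition is lossless.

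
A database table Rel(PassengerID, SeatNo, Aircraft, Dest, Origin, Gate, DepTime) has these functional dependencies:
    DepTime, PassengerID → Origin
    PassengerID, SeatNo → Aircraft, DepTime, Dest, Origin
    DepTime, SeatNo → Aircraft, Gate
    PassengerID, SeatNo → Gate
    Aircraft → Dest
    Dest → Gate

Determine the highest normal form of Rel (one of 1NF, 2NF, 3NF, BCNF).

2NF

Candidate key: {PassengerID, SeatNo}. Prime attributes: {PassengerID, SeatNo}.
For DepTime, PassengerID → Origin we have {DepTime, PassengerID}⁺ = {DepTime, Origin, PassengerID}; {DepTime, PassengerID} is not a superkey, so BCNF fails.
Because {Origin} is non-prime and the left side of DepTime, PassengerID → Origin is not a superkey, the relation is not in 3NF.
No proper subset of a key has a non-prime attribute in its closure, so there is no partial dependency; 2NF holds.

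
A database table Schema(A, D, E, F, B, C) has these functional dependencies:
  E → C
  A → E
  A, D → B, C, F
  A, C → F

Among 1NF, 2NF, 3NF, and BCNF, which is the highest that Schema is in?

Candidate key: {A, D}. Prime attributes: {A, D}.
E → C breaks BCNF: {E}⁺ = {C, E}, so {E} is not a superkey.
Because {C} is non-prime and the left side of E → C is not a superkey, the relation is not in 3NF.
The proper key subset {A} of {A, D} determines non-prime {C, E, F}, so the relation is not even in 2NF.

1NF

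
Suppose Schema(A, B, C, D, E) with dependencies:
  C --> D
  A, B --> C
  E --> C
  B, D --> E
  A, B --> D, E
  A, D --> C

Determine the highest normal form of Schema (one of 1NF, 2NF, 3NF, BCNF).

2NF

Candidate key: {A, B}. Prime attributes: {A, B}.
C --> D breaks BCNF: {C}⁺ = {C, D}, so {C} is not a superkey.
Because {D} is non-prime and the left side of C --> D is not a superkey, the relation is not in 3NF.
No proper subset of a key has a non-prime attribute in its closure, so there is no partial dependency; 2NF holds.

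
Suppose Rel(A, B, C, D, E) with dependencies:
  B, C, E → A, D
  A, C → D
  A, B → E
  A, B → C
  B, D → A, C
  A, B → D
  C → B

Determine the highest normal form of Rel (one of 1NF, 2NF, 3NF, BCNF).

3NF

Candidate keys: {A, B}, {A, C}, {B, D}, {C, D}, {C, E}. Prime attributes: {A, B, C, D, E}.
C → B: {C}⁺ = {B, C}, which is not all of the attributes, so the left side is not a superkey — BCNF is violated.
Its right-hand attributes {B} are all prime, as are those of every other non-superkey FD — the relation is in 3NF.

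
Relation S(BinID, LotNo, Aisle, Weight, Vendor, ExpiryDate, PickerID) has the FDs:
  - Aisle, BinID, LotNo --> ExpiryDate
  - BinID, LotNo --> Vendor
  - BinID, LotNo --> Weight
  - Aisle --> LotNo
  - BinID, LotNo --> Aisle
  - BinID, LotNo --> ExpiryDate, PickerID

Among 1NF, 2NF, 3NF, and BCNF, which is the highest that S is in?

Candidate keys: {Aisle, BinID}, {BinID, LotNo}. Prime attributes: {Aisle, BinID, LotNo}.
Aisle --> LotNo: {Aisle}⁺ = {Aisle, LotNo}, which is not all of the attributes, so the left side is not a superkey — BCNF is violated.
Since {LotNo} ⊆ prime attributes and every other non-superkey FD also has a prime right side, the schema is in 3NF.

3NF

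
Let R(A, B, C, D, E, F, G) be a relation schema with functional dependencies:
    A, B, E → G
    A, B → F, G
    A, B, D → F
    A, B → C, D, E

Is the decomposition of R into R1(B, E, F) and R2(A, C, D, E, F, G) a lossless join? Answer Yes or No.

Common attributes: {E, F}; their closure is {E, F}.
The closure covers neither R1 nor R2 entirely; the join is not lossless.

No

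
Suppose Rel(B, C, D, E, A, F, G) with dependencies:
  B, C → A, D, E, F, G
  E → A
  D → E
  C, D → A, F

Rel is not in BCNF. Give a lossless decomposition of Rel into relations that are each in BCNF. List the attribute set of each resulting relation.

Candidate key of the original relation: {B, C}.
Within {A, B, C, D, E, F, G}: {E}⁺ ∩ {A, B, C, D, E, F, G} = {A, E}, not the whole set, so E → A violates BCNF; decompose into {A, E} and {B, C, D, E, F, G}.
{A, E} has no BCNF violation.
Within {B, C, D, E, F, G}: {D}⁺ ∩ {B, C, D, E, F, G} = {D, E}, not the whole set, so D → E violates BCNF; decompose into {D, E} and {B, C, D, F, G}.
{D, E} has no BCNF violation.
Within {B, C, D, F, G}: {C, D}⁺ ∩ {B, C, D, F, G} = {C, D, F}, not the whole set, so C, D → F violates BCNF; decompose into {C, D, F} and {B, C, D, G}.
{C, D, F} has no BCNF violation.
{B, C, D, G} has no BCNF violation.

{A, E}; {B, C, D, G}; {C, D, F}; {D, E}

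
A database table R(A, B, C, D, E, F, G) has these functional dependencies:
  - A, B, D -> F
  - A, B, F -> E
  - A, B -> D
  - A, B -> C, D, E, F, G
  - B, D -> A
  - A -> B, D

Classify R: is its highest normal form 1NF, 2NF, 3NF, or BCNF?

Candidate keys: {A}, {B, D}. Prime attributes: {A, B, D}.
Each dependency's left side is a superkey — BCNF holds.

BCNF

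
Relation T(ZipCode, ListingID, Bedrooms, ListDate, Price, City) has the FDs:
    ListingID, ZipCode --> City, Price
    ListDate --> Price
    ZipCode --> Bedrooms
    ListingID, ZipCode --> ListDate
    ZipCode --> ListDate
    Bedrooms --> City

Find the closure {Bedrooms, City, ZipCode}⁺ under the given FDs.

Start with {Bedrooms, City, ZipCode}.
ZipCode --> ListDate applies; add {ListDate} → now {Bedrooms, City, ListDate, ZipCode}.
ListDate --> Price applies; add {Price} → now {Bedrooms, City, ListDate, Price, ZipCode}.
No further FD applies.

{Bedrooms, City, ListDate, Price, ZipCode}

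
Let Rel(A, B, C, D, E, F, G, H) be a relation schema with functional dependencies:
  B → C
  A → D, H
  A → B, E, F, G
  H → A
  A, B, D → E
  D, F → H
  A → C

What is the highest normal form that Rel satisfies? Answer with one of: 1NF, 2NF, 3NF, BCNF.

2NF

Candidate keys: {A}, {D, F}, {H}. Prime attributes: {A, D, F, H}.
B → C breaks BCNF: {B}⁺ = {B, C}, so {B} is not a superkey.
B → C determines the non-prime attribute {C} from a non-superkey — 3NF is violated.
No proper subset of a key has a non-prime attribute in its closure, so there is no partial dependency; 2NF holds.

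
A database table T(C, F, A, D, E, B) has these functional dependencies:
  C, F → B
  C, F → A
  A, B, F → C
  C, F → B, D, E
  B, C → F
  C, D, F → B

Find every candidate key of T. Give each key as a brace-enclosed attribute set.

{A, B, F}, {B, C}, {C, F}

Closure of {B, C} is {A, B, C, D, E, F}, the whole schema; {B, C} is a candidate key.
Closure of {C, F} is {A, B, C, D, E, F}, the whole schema; {C, F} is a candidate key.
Closure of {A, B, F} is {A, B, C, D, E, F}, the whole schema; {A, B, F} is a candidate key.
No proper subset of any of these is a key, and no other minimal superkey exists.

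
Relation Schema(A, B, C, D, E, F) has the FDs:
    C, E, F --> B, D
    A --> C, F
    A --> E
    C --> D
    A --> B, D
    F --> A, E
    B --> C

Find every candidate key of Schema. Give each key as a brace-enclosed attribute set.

{A}⁺ = {A, B, C, D, E, F}, which is every attribute, so {A} is a candidate key.
{F}⁺ = {A, B, C, D, E, F}, which is every attribute, so {F} is a candidate key.
These are minimal and exhaustive — every other superkey contains one of them.

{A}, {F}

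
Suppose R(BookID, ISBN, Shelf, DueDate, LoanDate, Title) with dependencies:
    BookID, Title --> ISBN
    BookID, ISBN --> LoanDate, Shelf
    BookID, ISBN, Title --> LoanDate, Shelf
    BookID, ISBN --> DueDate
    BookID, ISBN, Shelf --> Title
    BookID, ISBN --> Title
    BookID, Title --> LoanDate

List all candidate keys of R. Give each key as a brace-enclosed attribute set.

No FD produces {BookID}, so it must be in every candidate key.
Closure of {BookID, ISBN} is {BookID, DueDate, ISBN, LoanDate, Shelf, Title}, the whole schema; {BookID, ISBN} is a candidate key.
Closure of {BookID, Title} is {BookID, DueDate, ISBN, LoanDate, Shelf, Title}, the whole schema; {BookID, Title} is a candidate key.
No proper subset of any of these is a key, and no other minimal superkey exists.

{BookID, ISBN}, {BookID, Title}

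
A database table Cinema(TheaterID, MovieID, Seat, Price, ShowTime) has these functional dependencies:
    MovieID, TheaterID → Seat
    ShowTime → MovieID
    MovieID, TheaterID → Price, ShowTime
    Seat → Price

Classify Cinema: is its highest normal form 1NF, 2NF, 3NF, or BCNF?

2NF

Candidate keys: {MovieID, TheaterID}, {ShowTime, TheaterID}. Prime attributes: {MovieID, ShowTime, TheaterID}.
For ShowTime → MovieID we have {ShowTime}⁺ = {MovieID, ShowTime}; {ShowTime} is not a superkey, so BCNF fails.
Seat → Price determines the non-prime attribute {Price} from a non-superkey — 3NF is violated.
No non-prime attribute depends on a proper subset of any candidate key, so 2NF holds.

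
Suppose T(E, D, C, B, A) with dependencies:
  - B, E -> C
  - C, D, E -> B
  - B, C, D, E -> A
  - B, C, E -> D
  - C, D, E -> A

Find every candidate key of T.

{B, E}, {C, D, E}

Attributes never on any right-hand side: {E} — every candidate key must contain it.
{B, E}⁺ = {A, B, C, D, E} — all of the relation — so {B, E} is a candidate key.
{C, D, E}⁺ = {A, B, C, D, E} — all of the relation — so {C, D, E} is a candidate key.
Any other superkey properly contains one of these, so there are no further candidate keys.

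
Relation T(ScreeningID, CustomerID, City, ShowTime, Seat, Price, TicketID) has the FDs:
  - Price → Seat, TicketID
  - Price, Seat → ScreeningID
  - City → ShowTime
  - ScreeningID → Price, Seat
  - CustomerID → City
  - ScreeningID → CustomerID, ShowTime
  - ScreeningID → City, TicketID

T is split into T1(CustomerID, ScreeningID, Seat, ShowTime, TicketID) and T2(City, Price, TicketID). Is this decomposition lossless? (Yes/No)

No

T1 ∩ T2 = {TicketID}; its closure under F is {TicketID}.
T1 ⊄ {TicketID} and T2 ⊄ {TicketID}, so the split is lossy.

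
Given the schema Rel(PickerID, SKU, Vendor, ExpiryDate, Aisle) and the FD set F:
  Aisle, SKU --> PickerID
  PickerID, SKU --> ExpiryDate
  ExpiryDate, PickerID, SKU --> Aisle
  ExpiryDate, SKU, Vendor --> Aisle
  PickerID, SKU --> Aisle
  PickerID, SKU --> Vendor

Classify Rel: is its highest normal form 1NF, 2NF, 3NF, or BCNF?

Candidate keys: {Aisle, SKU}, {ExpiryDate, SKU, Vendor}, {PickerID, SKU}. Prime attributes: {Aisle, ExpiryDate, PickerID, SKU, Vendor}.
Each dependency's left side is a superkey — BCNF holds.

BCNF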